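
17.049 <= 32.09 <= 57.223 True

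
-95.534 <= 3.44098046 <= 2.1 False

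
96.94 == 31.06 False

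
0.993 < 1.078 True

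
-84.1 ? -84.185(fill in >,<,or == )>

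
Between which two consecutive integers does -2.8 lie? -3 and -2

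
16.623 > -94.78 True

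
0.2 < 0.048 False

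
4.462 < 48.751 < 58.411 True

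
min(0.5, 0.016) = 0.016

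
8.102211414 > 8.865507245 False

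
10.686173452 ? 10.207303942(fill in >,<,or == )>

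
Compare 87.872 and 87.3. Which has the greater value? 87.872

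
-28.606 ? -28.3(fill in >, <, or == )<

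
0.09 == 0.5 False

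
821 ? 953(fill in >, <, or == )<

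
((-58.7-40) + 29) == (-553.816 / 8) False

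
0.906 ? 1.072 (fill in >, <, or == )<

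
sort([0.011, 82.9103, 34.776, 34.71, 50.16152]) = [0.011, 34.71, 34.776, 50.16152, 82.9103]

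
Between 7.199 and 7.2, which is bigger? 7.2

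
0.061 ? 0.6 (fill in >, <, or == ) <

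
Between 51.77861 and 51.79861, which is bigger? 51.79861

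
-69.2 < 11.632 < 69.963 True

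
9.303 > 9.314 False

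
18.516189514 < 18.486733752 False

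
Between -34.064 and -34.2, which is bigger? -34.064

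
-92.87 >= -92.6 False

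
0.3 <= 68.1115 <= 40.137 False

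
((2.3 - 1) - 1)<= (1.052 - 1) False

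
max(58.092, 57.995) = 58.092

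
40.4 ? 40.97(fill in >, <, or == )<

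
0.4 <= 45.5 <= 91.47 True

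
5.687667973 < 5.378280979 False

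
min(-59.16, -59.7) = -59.7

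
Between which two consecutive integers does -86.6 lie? -87 and -86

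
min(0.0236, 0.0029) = 0.0029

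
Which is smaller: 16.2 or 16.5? 16.2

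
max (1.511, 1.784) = 1.784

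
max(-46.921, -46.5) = -46.5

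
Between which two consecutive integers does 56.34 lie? 56 and 57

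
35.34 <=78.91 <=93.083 True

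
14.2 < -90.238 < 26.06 False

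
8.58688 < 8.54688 False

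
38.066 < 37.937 False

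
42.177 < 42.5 True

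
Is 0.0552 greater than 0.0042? Yes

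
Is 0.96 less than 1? Yes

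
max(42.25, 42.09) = 42.25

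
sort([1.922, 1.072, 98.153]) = [1.072, 1.922, 98.153]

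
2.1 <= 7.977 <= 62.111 True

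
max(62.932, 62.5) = 62.932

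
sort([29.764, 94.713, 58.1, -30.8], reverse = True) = [94.713, 58.1, 29.764, -30.8]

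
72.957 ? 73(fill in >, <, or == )<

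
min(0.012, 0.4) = 0.012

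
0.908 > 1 False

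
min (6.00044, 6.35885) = 6.00044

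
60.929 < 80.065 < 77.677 False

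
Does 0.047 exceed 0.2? No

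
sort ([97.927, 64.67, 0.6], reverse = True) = [97.927, 64.67, 0.6]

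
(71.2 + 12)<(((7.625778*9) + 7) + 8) True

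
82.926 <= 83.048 True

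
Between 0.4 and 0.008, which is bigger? 0.4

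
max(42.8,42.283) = 42.8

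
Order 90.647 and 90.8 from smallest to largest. 90.647, 90.8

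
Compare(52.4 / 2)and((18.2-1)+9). They are equal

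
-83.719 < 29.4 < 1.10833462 False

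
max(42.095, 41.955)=42.095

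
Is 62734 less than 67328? Yes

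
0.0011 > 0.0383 False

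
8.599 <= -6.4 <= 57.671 False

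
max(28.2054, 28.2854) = 28.2854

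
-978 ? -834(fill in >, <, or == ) <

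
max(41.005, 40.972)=41.005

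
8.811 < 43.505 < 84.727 True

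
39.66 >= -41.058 True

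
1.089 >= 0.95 True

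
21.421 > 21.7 False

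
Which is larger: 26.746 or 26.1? 26.746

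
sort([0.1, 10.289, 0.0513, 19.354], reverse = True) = [19.354, 10.289, 0.1, 0.0513]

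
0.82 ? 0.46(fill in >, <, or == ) >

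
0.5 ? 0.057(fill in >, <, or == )>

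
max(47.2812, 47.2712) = 47.2812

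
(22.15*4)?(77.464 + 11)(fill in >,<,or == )>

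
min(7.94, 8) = 7.94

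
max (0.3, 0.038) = 0.3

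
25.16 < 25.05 False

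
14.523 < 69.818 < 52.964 False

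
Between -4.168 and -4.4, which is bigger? -4.168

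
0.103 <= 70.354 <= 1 False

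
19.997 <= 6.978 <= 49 False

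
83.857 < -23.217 False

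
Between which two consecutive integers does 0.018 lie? 0 and 1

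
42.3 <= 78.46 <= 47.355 False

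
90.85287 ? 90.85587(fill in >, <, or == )<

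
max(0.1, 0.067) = 0.1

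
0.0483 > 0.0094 True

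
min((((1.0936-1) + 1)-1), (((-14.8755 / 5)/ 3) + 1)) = 0.0083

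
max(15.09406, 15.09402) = 15.09406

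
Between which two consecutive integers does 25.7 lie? 25 and 26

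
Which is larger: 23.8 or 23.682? 23.8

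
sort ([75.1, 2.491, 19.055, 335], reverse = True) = [335, 75.1, 19.055, 2.491]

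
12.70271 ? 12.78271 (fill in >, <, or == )<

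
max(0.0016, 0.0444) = 0.0444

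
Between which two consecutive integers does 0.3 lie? 0 and 1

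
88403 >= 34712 True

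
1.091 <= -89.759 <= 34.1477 False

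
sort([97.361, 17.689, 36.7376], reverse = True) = [97.361, 36.7376, 17.689]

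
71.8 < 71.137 False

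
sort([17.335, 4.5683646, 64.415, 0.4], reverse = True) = [64.415, 17.335, 4.5683646, 0.4]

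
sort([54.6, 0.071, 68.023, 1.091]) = [0.071, 1.091, 54.6, 68.023]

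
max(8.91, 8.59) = 8.91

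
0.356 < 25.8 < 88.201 True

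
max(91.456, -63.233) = 91.456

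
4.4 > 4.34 True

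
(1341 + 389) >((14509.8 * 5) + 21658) False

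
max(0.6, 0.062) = 0.6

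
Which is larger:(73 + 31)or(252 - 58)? (252 - 58)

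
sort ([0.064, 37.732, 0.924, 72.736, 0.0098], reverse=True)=[72.736, 37.732, 0.924, 0.064, 0.0098]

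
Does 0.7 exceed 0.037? Yes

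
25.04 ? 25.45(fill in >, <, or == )<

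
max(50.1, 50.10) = 50.10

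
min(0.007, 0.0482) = 0.007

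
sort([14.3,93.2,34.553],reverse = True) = [93.2,34.553,14.3]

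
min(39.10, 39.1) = 39.10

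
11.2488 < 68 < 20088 True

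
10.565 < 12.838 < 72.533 True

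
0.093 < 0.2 True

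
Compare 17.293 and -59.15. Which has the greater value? 17.293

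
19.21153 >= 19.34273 False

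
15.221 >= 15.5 False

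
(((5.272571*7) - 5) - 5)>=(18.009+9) False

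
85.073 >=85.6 False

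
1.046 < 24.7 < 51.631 True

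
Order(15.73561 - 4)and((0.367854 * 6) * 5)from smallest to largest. ((0.367854 * 6) * 5), (15.73561 - 4)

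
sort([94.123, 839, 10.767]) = [10.767, 94.123, 839]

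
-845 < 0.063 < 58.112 True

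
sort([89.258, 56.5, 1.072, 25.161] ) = [1.072, 25.161, 56.5, 89.258]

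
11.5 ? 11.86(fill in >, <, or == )<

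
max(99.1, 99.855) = 99.855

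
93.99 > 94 False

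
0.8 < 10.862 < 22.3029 True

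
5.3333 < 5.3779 True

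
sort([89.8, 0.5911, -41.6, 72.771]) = [-41.6, 0.5911, 72.771, 89.8]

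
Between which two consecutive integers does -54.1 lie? -55 and -54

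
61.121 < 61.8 True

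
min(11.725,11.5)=11.5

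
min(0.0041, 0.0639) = 0.0041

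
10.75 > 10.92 False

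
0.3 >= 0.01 True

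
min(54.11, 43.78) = 43.78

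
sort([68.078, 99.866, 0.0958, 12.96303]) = [0.0958, 12.96303, 68.078, 99.866]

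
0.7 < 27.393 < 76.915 True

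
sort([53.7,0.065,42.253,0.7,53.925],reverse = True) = [53.925,53.7,42.253,0.7,0.065]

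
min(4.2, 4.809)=4.2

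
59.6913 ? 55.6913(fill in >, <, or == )>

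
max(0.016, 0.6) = 0.6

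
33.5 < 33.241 False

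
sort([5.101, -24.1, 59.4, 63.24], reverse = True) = [63.24, 59.4, 5.101, -24.1]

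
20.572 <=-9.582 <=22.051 False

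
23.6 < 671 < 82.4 False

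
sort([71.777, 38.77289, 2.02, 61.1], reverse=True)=[71.777, 61.1, 38.77289, 2.02]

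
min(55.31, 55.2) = 55.2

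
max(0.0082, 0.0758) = 0.0758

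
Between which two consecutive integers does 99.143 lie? 99 and 100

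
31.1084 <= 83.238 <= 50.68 False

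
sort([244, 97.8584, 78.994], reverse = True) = [244, 97.8584, 78.994]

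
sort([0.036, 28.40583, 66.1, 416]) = [0.036, 28.40583, 66.1, 416]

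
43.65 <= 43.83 True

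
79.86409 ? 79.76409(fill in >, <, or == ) >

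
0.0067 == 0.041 False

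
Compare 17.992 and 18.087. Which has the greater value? 18.087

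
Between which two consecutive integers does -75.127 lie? -76 and -75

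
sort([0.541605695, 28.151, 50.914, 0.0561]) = [0.0561, 0.541605695, 28.151, 50.914]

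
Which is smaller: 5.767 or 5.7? 5.7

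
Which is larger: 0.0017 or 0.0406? 0.0406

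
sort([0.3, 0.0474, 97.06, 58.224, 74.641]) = [0.0474, 0.3, 58.224, 74.641, 97.06]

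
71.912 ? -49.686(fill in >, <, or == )>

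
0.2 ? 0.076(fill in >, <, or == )>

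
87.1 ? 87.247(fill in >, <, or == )<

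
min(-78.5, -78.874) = -78.874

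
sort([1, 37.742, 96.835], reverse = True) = [96.835, 37.742, 1]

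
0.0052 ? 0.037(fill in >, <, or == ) <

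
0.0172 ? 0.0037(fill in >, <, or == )>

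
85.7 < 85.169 False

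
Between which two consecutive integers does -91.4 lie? -92 and -91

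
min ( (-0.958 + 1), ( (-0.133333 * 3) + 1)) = 0.042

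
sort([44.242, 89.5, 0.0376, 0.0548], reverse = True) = [89.5, 44.242, 0.0548, 0.0376]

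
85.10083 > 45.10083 True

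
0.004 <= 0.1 True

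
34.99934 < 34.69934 False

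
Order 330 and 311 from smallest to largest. 311, 330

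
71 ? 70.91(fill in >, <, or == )>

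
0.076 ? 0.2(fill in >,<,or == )<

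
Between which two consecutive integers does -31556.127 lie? -31557 and -31556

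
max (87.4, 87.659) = 87.659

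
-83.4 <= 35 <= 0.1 False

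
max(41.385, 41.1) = 41.385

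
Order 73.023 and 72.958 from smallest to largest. 72.958, 73.023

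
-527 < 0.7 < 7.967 True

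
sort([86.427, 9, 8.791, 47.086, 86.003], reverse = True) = [86.427, 86.003, 47.086, 9, 8.791]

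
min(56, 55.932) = 55.932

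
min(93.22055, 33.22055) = 33.22055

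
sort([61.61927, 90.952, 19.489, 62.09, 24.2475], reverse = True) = [90.952, 62.09, 61.61927, 24.2475, 19.489]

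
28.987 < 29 True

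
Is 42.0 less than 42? No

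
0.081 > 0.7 False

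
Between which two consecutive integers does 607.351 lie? 607 and 608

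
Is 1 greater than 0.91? Yes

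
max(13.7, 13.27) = 13.7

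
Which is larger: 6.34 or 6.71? 6.71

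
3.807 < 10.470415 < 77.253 True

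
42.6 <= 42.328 False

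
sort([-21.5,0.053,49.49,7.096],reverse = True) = [49.49,7.096,0.053,-21.5]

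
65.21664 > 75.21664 False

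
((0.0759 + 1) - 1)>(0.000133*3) True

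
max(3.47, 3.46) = 3.47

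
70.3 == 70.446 False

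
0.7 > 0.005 True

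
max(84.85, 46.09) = 84.85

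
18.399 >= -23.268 True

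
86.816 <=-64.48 False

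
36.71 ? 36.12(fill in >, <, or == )>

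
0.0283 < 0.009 False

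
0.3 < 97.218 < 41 False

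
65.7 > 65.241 True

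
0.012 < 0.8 True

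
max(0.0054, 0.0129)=0.0129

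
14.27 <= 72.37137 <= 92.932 True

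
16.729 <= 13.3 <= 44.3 False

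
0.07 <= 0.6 True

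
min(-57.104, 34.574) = -57.104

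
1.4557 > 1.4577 False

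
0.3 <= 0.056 False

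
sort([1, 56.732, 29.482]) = [1, 29.482, 56.732]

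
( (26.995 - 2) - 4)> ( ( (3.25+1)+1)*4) False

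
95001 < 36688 False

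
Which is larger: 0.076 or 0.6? 0.6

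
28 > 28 False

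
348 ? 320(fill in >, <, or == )>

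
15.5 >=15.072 True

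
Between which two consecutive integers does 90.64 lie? 90 and 91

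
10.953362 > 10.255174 True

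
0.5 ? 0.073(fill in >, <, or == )>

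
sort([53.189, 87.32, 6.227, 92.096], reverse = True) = [92.096, 87.32, 53.189, 6.227]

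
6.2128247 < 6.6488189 True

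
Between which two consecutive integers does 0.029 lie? 0 and 1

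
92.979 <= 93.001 True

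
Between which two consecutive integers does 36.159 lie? 36 and 37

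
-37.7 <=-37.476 True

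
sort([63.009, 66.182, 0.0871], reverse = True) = [66.182, 63.009, 0.0871]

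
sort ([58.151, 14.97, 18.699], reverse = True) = [58.151, 18.699, 14.97]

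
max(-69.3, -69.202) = -69.202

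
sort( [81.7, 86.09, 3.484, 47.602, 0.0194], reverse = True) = [86.09, 81.7, 47.602, 3.484, 0.0194]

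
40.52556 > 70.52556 False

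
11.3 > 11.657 False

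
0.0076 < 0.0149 True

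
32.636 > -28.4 True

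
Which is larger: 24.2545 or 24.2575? 24.2575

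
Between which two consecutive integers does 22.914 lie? 22 and 23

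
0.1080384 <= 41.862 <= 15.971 False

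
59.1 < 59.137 True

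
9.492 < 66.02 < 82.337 True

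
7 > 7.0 False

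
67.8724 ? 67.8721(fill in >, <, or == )>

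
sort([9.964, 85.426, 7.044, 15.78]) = [7.044, 9.964, 15.78, 85.426]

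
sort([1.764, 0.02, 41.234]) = [0.02, 1.764, 41.234]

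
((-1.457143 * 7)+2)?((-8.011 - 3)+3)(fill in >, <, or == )<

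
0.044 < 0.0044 False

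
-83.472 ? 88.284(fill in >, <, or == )<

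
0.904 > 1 False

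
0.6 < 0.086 False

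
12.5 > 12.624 False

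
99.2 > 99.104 True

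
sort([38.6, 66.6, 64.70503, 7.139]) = [7.139, 38.6, 64.70503, 66.6]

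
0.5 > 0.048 True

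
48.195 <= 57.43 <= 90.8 True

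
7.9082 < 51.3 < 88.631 True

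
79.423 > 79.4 True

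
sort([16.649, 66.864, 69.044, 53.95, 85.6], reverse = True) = [85.6, 69.044, 66.864, 53.95, 16.649]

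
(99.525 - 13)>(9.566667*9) True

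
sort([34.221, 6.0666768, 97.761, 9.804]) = [6.0666768, 9.804, 34.221, 97.761]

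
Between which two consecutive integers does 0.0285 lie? 0 and 1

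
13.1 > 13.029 True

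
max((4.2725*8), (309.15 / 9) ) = 34.35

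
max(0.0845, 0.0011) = 0.0845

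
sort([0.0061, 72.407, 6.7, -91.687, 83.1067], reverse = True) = [83.1067, 72.407, 6.7, 0.0061, -91.687]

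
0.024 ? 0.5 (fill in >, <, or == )<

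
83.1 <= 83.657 True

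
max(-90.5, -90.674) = -90.5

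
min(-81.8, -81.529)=-81.8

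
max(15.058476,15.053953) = 15.058476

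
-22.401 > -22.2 False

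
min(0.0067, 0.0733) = 0.0067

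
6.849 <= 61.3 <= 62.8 True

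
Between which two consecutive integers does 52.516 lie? 52 and 53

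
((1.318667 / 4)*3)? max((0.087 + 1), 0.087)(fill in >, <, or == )<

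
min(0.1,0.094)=0.094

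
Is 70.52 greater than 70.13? Yes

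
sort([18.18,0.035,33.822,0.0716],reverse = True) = [33.822,18.18,0.0716,0.035]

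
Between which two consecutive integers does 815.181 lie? 815 and 816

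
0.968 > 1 False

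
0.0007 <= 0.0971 True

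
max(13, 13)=13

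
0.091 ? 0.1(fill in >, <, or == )<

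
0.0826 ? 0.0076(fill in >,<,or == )>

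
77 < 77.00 False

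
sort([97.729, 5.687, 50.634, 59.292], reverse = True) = [97.729, 59.292, 50.634, 5.687]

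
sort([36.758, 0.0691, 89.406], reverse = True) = [89.406, 36.758, 0.0691]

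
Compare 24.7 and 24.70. They are equal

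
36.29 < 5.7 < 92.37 False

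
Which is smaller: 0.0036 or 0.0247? 0.0036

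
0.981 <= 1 True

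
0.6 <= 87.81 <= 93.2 True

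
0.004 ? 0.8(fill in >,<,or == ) <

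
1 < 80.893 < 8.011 False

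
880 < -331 False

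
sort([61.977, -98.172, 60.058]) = [-98.172, 60.058, 61.977]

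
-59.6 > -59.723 True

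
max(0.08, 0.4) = 0.4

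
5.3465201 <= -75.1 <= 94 False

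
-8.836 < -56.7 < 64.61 False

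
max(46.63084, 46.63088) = 46.63088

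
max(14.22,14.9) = 14.9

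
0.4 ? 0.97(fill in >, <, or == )<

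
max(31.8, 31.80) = 31.80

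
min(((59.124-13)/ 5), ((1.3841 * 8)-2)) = 9.0728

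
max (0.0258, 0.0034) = 0.0258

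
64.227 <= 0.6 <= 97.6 False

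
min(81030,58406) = 58406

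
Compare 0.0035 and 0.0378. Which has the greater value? 0.0378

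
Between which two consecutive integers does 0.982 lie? 0 and 1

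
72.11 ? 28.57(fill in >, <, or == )>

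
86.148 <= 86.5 True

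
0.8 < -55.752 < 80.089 False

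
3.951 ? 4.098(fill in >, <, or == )<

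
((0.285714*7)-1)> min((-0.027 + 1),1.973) True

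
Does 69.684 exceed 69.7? No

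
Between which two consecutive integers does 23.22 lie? 23 and 24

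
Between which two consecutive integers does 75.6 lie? 75 and 76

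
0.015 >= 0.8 False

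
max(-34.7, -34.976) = -34.7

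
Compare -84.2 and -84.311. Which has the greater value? -84.2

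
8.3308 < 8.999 True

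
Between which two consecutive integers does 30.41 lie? 30 and 31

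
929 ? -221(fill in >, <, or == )>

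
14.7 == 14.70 True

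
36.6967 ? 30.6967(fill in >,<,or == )>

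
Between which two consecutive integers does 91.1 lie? 91 and 92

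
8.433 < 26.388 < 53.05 True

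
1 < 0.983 False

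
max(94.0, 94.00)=94.00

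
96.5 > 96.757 False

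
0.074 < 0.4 True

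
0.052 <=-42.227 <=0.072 False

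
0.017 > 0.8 False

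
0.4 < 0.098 False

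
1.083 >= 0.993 True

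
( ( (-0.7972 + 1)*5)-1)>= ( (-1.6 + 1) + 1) False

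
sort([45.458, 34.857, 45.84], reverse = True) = [45.84, 45.458, 34.857]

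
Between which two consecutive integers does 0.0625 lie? 0 and 1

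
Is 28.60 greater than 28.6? No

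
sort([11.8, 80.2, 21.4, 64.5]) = [11.8, 21.4, 64.5, 80.2]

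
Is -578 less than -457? Yes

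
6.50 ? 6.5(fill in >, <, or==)==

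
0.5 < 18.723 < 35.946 True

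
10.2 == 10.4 False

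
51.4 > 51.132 True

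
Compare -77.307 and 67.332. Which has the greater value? 67.332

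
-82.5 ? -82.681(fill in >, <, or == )>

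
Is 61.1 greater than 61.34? No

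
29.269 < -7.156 False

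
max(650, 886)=886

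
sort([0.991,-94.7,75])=[-94.7,0.991,75]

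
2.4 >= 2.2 True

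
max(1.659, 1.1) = 1.659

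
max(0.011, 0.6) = 0.6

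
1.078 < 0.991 False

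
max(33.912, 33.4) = 33.912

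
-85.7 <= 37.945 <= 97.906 True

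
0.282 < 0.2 False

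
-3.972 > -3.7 False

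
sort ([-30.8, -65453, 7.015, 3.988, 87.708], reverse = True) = [87.708, 7.015, 3.988, -30.8, -65453]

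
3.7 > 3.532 True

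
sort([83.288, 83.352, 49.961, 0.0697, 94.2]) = [0.0697, 49.961, 83.288, 83.352, 94.2]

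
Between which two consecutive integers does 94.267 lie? 94 and 95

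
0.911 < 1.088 True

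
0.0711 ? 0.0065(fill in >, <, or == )>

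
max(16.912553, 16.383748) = 16.912553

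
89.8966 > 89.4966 True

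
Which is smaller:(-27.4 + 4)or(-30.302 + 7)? (-27.4 + 4)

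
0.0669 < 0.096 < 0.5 True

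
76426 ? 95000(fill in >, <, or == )<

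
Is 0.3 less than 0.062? No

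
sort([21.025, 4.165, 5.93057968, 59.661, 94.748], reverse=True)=[94.748, 59.661, 21.025, 5.93057968, 4.165]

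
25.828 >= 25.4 True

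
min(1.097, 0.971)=0.971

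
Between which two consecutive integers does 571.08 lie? 571 and 572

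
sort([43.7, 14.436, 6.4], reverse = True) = [43.7, 14.436, 6.4]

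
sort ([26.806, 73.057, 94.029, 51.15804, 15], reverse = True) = [94.029, 73.057, 51.15804, 26.806, 15]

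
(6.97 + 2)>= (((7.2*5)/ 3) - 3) False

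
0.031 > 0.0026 True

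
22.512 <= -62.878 False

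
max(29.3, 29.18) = 29.3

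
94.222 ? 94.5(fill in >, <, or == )<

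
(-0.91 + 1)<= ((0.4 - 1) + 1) True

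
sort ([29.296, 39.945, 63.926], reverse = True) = [63.926, 39.945, 29.296]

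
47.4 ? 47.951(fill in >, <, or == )<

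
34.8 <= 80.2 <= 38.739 False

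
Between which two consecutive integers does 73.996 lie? 73 and 74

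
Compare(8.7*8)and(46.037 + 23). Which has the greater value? (8.7*8)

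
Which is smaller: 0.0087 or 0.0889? 0.0087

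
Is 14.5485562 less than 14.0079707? No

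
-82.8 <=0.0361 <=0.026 False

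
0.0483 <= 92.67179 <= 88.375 False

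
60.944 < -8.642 False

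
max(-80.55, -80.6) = -80.55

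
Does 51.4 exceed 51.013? Yes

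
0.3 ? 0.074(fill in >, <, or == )>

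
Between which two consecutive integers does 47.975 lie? 47 and 48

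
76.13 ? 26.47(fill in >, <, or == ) >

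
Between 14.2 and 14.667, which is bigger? 14.667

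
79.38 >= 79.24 True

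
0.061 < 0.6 True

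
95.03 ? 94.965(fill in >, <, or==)>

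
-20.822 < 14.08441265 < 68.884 True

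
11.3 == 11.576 False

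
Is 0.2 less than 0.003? No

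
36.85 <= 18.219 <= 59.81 False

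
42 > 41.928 True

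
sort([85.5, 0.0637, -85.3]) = [-85.3, 0.0637, 85.5]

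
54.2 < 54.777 True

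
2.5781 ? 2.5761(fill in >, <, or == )>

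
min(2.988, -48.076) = -48.076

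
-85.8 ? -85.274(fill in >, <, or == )<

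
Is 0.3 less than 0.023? No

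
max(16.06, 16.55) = 16.55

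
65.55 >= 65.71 False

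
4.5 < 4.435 False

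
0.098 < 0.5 True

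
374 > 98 True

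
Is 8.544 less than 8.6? Yes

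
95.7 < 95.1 False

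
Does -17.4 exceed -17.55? Yes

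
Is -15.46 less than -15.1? Yes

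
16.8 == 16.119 False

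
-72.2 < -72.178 True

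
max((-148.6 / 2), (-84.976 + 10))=-74.3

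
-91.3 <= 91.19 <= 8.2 False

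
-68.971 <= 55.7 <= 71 True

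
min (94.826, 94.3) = 94.3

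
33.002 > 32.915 True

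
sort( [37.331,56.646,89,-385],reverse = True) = [89,56.646,37.331,-385]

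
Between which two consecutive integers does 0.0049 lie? 0 and 1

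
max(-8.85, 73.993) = 73.993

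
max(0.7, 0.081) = 0.7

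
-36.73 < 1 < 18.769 True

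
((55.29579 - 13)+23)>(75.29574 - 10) True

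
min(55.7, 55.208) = 55.208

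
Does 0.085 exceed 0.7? No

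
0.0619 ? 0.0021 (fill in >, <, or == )>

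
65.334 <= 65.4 True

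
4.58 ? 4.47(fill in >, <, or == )>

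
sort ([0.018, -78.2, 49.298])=[-78.2, 0.018, 49.298]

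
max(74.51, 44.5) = 74.51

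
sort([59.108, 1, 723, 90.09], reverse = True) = [723, 90.09, 59.108, 1]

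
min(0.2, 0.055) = 0.055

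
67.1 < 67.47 True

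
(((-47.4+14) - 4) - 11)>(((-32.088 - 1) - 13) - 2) False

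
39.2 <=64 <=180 True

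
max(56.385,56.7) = 56.7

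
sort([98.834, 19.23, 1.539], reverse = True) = [98.834, 19.23, 1.539]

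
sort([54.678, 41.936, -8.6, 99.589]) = [-8.6, 41.936, 54.678, 99.589]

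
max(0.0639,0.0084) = 0.0639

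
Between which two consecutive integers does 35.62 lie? 35 and 36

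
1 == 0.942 False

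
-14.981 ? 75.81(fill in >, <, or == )<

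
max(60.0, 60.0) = 60.0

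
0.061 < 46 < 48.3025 True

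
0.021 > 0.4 False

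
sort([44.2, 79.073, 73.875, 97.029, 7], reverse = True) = [97.029, 79.073, 73.875, 44.2, 7]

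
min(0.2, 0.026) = 0.026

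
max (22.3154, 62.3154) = 62.3154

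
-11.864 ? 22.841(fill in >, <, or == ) <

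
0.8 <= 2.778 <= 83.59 True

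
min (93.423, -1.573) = -1.573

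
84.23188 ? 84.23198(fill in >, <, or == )<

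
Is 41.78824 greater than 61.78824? No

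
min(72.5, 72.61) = 72.5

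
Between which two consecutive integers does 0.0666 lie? 0 and 1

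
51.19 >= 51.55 False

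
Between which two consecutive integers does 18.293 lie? 18 and 19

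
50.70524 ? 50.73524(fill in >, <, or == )<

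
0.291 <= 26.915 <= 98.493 True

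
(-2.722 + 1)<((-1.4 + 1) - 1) True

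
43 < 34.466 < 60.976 False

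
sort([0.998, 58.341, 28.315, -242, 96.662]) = [-242, 0.998, 28.315, 58.341, 96.662]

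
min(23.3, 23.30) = 23.3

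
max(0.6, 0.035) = 0.6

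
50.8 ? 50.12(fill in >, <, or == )>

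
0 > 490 False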